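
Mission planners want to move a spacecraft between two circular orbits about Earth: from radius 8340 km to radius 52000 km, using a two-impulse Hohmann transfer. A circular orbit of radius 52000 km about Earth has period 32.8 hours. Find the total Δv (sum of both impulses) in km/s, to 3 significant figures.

Δv = 3.47 km/s

From Kepler's third law T² = 4π²r³/μ at r = 52000 km, T = 32.8 hours = 32.8 × 3600 s = 1.1808×10^5 s: μ = 4π²r³/T² = 3.98123×10^5 km³/s².
Transfer-ellipse semi-major axis a_t = (r₁ + r₂)/2 = (8340 + 52000)/2 = 30170 km.
Circular speed at r₁: v₁ = √(μ/r₁) = √(3.98123×10^5/8340) = 6.909 km/s.
Transfer-orbit speed at r₁ (v² = μ(2/r − 1/a)): v_p = √[μ(2/r₁ − 1/a_t)] = 9.071 km/s.
First burn Δv₁ = |v_p − v₁| = 2.162 km/s.
Circular speed at r₂: v₂ = √(μ/r₂) = 2.767 km/s.
Transfer-orbit speed at r₂: v_a = √[μ(2/r₂ − 1/a_t)] = 1.455 km/s.
Second burn Δv₂ = |v₂ − v_a| = 1.312 km/s.
Δv = Δv₁ + Δv₂ = 2.162 + 1.312 = 3.474 km/s.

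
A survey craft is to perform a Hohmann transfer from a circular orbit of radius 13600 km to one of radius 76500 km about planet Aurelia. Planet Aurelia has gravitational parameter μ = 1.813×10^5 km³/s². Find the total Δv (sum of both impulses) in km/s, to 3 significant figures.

Transfer-ellipse semi-major axis a_t = (r₁ + r₂)/2 = (13600 + 76500)/2 = 45050 km.
At r₁ the circular-orbit speed is v₁ = √(μ/r₁) = 3.65115 km/s.
Transfer-orbit speed at r₁ (vis-viva equation): v_p = √[μ(2/r₁ − 1/a_t)] = 4.75787 km/s.
First burn Δv₁ = |v_p − v₁| = 1.1067 km/s.
Circular speed at r₂: v₂ = √(μ/r₂) = 1.53946 km/s.
Transfer-orbit speed at r₂: v_a = √[μ(2/r₂ − 1/a_t)] = 0.845844 km/s.
Second burn Δv₂ = |v₂ − v_a| = 0.69362 km/s.
Total Δv = Δv₁ + Δv₂ = 1.800 km/s.

Δv = 1.80 km/s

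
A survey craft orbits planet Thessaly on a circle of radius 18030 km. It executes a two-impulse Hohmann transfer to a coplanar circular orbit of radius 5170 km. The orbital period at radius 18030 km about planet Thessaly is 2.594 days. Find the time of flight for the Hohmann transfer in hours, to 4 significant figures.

From Kepler's third law T² = 4π²r³/μ at r = 18030 km, T = 2.594 days = 2.594 × 86400 s = 2.241216×10^5 s: μ = 4π²r³/T² = 4606.59 km³/s².
Transfer-ellipse semi-major axis a_t = (r₁ + r₂)/2 = (18030 + 5170)/2 = 11600 km.
Half the transfer-orbit period gives t = π√(a_t³/μ) = 57830 s.
Converting: 57830 s ÷ 3600 s/hour = 16.06 hours.

t = 16.06 hours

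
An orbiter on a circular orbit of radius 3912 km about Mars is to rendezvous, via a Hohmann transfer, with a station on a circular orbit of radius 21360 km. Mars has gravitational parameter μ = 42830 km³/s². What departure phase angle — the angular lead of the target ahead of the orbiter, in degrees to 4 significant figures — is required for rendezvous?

Semi-major axis of the transfer orbit: a_t = (3912 + 21360)/2 = 12636 km.
Transfer time t = π√(a_t³/μ) = 21562 s.
The target's mean motion on its circular orbit is ω₂ = √(μ/r₂³) = 6.6294×10^-5 rad/s.
Angle swept by the target during transfer: ω₂·t = 1.4294 rad = 81.90°.
Arrival is 180° from departure on the ellipse, so φ = 180° − 81.90° = 98.10°.

φ = 98.10°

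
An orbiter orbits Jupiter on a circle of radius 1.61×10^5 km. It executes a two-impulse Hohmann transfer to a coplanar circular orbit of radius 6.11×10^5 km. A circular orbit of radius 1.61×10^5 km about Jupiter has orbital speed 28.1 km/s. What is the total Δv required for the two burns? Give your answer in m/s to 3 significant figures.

From the circular-orbit relation v² = μ/r at r = 1.61×10^5 km: μ = v²r = (28.1)² × 1.61×10^5 = 1.27127×10^8 km³/s².
The Hohmann ellipse has a_t = (r₁ + r₂)/2 = 3.860×10^5 km.
At r₁ the circular-orbit speed is v₁ = √(μ/r₁) = 28.100 km/s.
On the transfer ellipse at r₁, vis-viva gives v_p = √[μ(2/r₁ − 1/a_t)] = 35.354 km/s.
First burn Δv₁ = |v_p − v₁| = 7.254 km/s.
Circular speed at r₂: v₂ = √(μ/r₂) = 14.4244 km/s.
Transfer-orbit speed at r₂: v_a = √[μ(2/r₂ − 1/a_t)] = 9.31575 km/s.
Second burn Δv₂ = |v₂ − v_a| = 5.109 km/s.
Δv = Δv₁ + Δv₂ = 7.254 + 5.109 = 12.36 km/s.

Δv = 12400 m/s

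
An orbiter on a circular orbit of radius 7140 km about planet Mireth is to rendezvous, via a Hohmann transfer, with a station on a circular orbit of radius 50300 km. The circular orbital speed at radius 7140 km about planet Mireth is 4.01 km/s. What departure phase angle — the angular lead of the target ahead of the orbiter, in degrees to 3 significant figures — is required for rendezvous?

From the circular-orbit relation v² = μ/r at r = 7140 km: μ = v²r = (4.01)² × 7140 = 1.14812×10^5 km³/s².
Semi-major axis of the transfer orbit: a_t = (7140 + 50300)/2 = 28720 km.
The half-period of the transfer ellipse is t = π√(a_t³/μ) = 45127 s.
The target's mean motion on its circular orbit is ω₂ = √(μ/r₂³) = 3.0036×10^-5 rad/s.
Angle swept by the target during transfer: ω₂·t = 1.3554 rad = 77.66°.
The orbiter traverses 180° on the transfer ellipse, so the target must lead by 180° − 77.66° = 102°.

φ = 102°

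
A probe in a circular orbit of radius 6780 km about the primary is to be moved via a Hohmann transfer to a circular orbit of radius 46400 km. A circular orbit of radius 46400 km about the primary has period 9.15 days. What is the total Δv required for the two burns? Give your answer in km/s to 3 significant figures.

Δv = 0.492 km/s

From Kepler's third law T² = 4π²r³/μ at r = 46400 km, T = 9.15 days = 9.15 × 86400 s = 7.9056×10^5 s: μ = 4π²r³/T² = 6310.21 km³/s².
Semi-major axis of the transfer orbit: a_t = (6780 + 46400)/2 = 26590 km.
Circular speed at r₁: v₁ = √(μ/r₁) = √(6310.21/6780) = 0.96473 km/s.
Transfer-orbit speed at r₁ (vis-viva): v_p = √[μ(2/r₁ − 1/a_t)] = 1.2744 km/s.
First burn Δv₁ = |v_p − v₁| = 0.30967 km/s.
At r₂, v₂ = √(μ/r₂) = 0.36878 km/s.
Transfer-orbit speed at r₂: v_a = √[μ(2/r₂ − 1/a_t)] = 0.18622 km/s.
Second burn Δv₂ = |v₂ − v_a| = 0.18256 km/s.
Total Δv = Δv₁ + Δv₂ = 0.4922 km/s.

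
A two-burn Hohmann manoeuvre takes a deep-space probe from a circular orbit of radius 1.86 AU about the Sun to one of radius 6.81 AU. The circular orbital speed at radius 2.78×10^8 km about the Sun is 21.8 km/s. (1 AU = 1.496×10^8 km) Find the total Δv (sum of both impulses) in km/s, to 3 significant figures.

Δv = 9.45 km/s

From the circular-orbit relation v² = μ/r at r = 2.78×10^8 km: μ = v²r = (21.8)² × 2.78×10^8 = 1.32117×10^11 km³/s².
In km: r₁ = 1.86 × 1.496×10^8 = 2.78256×10^8 km; r₂ = 6.81 × 1.496×10^8 = 1.018776×10^9 km.
Transfer-ellipse semi-major axis a_t = (r₁ + r₂)/2 = (2.78256×10^8 + 1.018776×10^9)/2 = 6.48516×10^8 km.
Circular speed at r₁: v₁ = √(μ/r₁) = √(1.32117×10^11/2.78256×10^8) = 21.790 km/s.
Transfer-orbit speed at r₁ (v² = μ(2/r − 1/a)): v_p = √[μ(2/r₁ − 1/a_t)] = 27.311 km/s.
First burn Δv₁ = |v_p − v₁| = 5.521 km/s.
Circular speed at r₂: v₂ = √(μ/r₂) = 11.3878 km/s.
Transfer-orbit speed at r₂: v_a = √[μ(2/r₂ − 1/a_t)] = 7.45936 km/s.
Second burn Δv₂ = |v₂ − v_a| = 3.928 km/s.
Δv = Δv₁ + Δv₂ = 5.521 + 3.928 = 9.449 km/s.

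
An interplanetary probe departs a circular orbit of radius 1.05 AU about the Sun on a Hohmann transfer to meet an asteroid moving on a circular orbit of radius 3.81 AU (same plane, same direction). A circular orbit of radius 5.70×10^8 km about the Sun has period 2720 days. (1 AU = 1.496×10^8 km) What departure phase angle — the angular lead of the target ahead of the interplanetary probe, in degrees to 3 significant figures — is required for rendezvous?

φ = 88.3°

From Kepler's third law T² = 4π²r³/μ at r = 5.70×10^8 km, T = 2720 days = 2720 × 86400 s = 2.35008×10^8 s: μ = 4π²r³/T² = 1.32379×10^11 km³/s².
In km: r₁ = 1.05 × 1.496×10^8 = 1.5708×10^8 km; r₂ = 3.81 × 1.496×10^8 = 5.69976×10^8 km.
Transfer-ellipse semi-major axis a_t = (r₁ + r₂)/2 = (1.5708×10^8 + 5.69976×10^8)/2 = 3.63528×10^8 km.
The half-period of the transfer ellipse is t = π√(a_t³/μ) = 5.9848×10^7 s.
Target angular speed ω₂ = √(μ/r₂³) = 2.6738×10^-8 rad/s.
Angle swept by the target during transfer: ω₂·t = 1.6002 rad = 91.68°.
The interplanetary probe traverses 180° on the transfer ellipse, so the target must lead by 180° − 91.68° = 88.3°.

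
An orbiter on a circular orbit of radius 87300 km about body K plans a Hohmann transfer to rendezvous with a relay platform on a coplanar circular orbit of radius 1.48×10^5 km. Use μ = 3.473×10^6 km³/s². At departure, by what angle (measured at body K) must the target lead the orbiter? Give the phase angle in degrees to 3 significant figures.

The Hohmann ellipse has a_t = (r₁ + r₂)/2 = 1.1765×10^5 km.
Transfer time t = π√(a_t³/μ) = 68030 s.
Target angular speed ω₂ = √(μ/r₂³) = 3.273×10^-5 rad/s.
Angle swept by the target during transfer: ω₂·t = 2.227 rad = 127.6°.
The orbiter traverses 180° on the transfer ellipse, so the target must lead by 180° − 127.6° = 52.4°.

φ = 52.4°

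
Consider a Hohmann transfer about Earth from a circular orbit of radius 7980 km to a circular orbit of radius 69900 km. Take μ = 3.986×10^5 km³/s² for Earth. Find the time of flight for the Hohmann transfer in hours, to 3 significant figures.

Semi-major axis of the transfer orbit: a_t = (7980 + 69900)/2 = 38940 km.
Half the transfer-orbit period gives t = π√(a_t³/μ) = 38240 s.
Converting: 38240 s ÷ 3600 s/hour = 10.6 hours.

t = 10.6 hours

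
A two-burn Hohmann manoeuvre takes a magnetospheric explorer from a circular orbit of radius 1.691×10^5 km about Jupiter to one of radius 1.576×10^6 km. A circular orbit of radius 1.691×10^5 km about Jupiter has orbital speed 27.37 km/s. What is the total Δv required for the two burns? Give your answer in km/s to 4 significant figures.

From the circular-orbit relation v² = μ/r at r = 1.691×10^5 km: μ = v²r = (27.37)² × 1.691×10^5 = 1.26676×10^8 km³/s².
Semi-major axis of the transfer orbit: a_t = (1.691×10^5 + 1.576×10^6)/2 = 8.7255×10^5 km.
Circular speed at r₁: v₁ = √(μ/r₁) = √(1.26676×10^8/1.691×10^5) = 27.370 km/s.
Transfer-orbit speed at r₁ (v² = μ(2/r − 1/a)): v_p = √[μ(2/r₁ − 1/a_t)] = 36.784 km/s.
First burn Δv₁ = |v_p − v₁| = 9.414 km/s.
At r₂, v₂ = √(μ/r₂) = 8.9654 km/s.
Transfer-orbit speed at r₂: v_a = √[μ(2/r₂ − 1/a_t)] = 3.9468 km/s.
Second burn Δv₂ = |v₂ − v_a| = 5.019 km/s.
Total Δv = Δv₁ + Δv₂ = 14.43 km/s.

Δv = 14.43 km/s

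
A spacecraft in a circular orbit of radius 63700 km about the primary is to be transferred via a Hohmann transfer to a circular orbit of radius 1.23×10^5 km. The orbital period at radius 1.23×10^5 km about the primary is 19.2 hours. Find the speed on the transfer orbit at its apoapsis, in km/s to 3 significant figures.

From Kepler's third law T² = 4π²r³/μ at r = 1.23×10^5 km, T = 19.2 hours = 19.2 × 3600 s = 69120 s: μ = 4π²r³/T² = 1.53769×10^7 km³/s².
The Hohmann ellipse has a_t = (r₁ + r₂)/2 = 93350 km.
The apoapsis of the transfer ellipse is at r = 1.230×10^5 km.
From the vis-viva equation, v = √[μ(2/r − 1/a_t)] = 9.236 km/s.

v = 9.24 km/s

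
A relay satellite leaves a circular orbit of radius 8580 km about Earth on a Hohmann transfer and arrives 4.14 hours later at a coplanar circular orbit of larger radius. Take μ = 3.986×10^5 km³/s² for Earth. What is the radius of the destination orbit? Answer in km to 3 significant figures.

r₂ = 33000 km

Transfer time t = 4.14 hours = 14904 s, and t = π√(a_t³/μ).
So a_t = (μ t²/π²)^(1/3) = (3.986×10^5 × (14904)² / π²)^(1/3) = 20779 km.
Since a_t = (r₁ + r₂)/2, r₂ = 2a_t − r₁ = 2×20779 − 8580 = 32978 km.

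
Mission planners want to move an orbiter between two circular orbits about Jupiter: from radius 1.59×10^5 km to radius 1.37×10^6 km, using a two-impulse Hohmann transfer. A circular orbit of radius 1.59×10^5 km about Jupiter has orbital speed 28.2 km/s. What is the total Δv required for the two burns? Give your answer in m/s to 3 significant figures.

From the circular-orbit relation v² = μ/r at r = 1.59×10^5 km: μ = v²r = (28.2)² × 1.59×10^5 = 1.26443×10^8 km³/s².
The Hohmann ellipse has a_t = (r₁ + r₂)/2 = 7.645×10^5 km.
At r₁ the circular-orbit speed is v₁ = √(μ/r₁) = 28.20 km/s.
On the transfer ellipse at r₁, vis-viva gives v_p = √[μ(2/r₁ − 1/a_t)] = 37.75 km/s.
First burn Δv₁ = |v_p − v₁| = 9.550 km/s.
At r₂, v₂ = √(μ/r₂) = 9.607 km/s.
Transfer-orbit speed at r₂: v_a = √[μ(2/r₂ − 1/a_t)] = 4.381 km/s.
Second burn Δv₂ = |v₂ − v_a| = 5.226 km/s.
Δv = Δv₁ + Δv₂ = 9.550 + 5.226 = 14.78 km/s.

Δv = 14800 m/s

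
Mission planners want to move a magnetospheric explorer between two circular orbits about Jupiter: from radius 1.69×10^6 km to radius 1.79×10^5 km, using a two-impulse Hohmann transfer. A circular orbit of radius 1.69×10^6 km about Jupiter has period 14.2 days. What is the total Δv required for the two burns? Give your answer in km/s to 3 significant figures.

Δv = 14.0 km/s

From Kepler's third law T² = 4π²r³/μ at r = 1.69×10^6 km, T = 14.2 days = 14.2 × 86400 s = 1.22688×10^6 s: μ = 4π²r³/T² = 1.26595×10^8 km³/s².
The Hohmann ellipse has a_t = (r₁ + r₂)/2 = 9.345×10^5 km.
At r₁ the circular-orbit speed is v₁ = √(μ/r₁) = 8.655 km/s.
On the transfer ellipse at r₁, v² = μ(2/r − 1/a) gives v_a = √[μ(2/r₁ − 1/a_t)] = 3.788 km/s.
First burn Δv₁ = |v_a − v₁| = 4.867 km/s.
Circular speed at r₂: v₂ = √(μ/r₂) = 26.594 km/s.
Transfer-orbit speed at r₂: v_p = √[μ(2/r₂ − 1/a_t)] = 35.763 km/s.
Second burn Δv₂ = |v₂ − v_p| = 9.169 km/s.
Δv = Δv₁ + Δv₂ = 4.867 + 9.169 = 14.04 km/s.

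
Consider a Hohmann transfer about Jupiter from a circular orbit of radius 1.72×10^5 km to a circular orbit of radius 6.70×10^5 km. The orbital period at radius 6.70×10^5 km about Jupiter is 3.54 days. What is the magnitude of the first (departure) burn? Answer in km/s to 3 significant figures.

Δv₁ = 7.10 km/s

From Kepler's third law T² = 4π²r³/μ at r = 6.70×10^5 km, T = 3.54 days = 3.54 × 86400 s = 3.05856×10^5 s: μ = 4π²r³/T² = 1.26926×10^8 km³/s².
The Hohmann ellipse has a_t = (r₁ + r₂)/2 = 4.210×10^5 km.
On the circular orbit at r = 1.720×10^5 km, v_c = √(μ/r) = 27.165 km/s.
Vis-viva on the transfer ellipse at r = 1.720×10^5 km gives v_t = √[μ(2/r − 1/a_t)] = 34.269 km/s.
Δv₁ = |v_t − v_c| = |34.269 − 27.165| = 7.104 km/s.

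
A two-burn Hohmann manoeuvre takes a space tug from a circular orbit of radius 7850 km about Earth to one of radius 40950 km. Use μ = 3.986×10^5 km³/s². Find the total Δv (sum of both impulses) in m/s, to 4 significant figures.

Transfer-ellipse semi-major axis a_t = (r₁ + r₂)/2 = (7850 + 40950)/2 = 24400 km.
Circular speed at r₁: v₁ = √(μ/r₁) = √(3.986×10^5/7850) = 7.1258 km/s.
Transfer-orbit speed at r₁ (v² = μ(2/r − 1/a)): v_p = √[μ(2/r₁ − 1/a_t)] = 9.2314 km/s.
First burn Δv₁ = |v_p − v₁| = 2.106 km/s.
Circular speed at r₂: v₂ = √(μ/r₂) = 3.120 km/s.
Transfer-orbit speed at r₂: v_a = √[μ(2/r₂ − 1/a_t)] = 1.770 km/s.
Second burn Δv₂ = |v₂ − v_a| = 1.350 km/s.
Total Δv = Δv₁ + Δv₂ = 3.456 km/s.

Δv = 3456 m/s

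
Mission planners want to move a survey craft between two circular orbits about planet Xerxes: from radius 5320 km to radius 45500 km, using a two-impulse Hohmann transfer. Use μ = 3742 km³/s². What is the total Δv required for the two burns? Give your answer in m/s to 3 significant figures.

Δv = 439 m/s

Transfer-ellipse semi-major axis a_t = (r₁ + r₂)/2 = (5320 + 45500)/2 = 25410 km.
At r₁ the circular-orbit speed is v₁ = √(μ/r₁) = 0.83868 km/s.
On the transfer ellipse at r₁, vis-viva equation gives v_p = √[μ(2/r₁ − 1/a_t)] = 1.1223 km/s.
First burn Δv₁ = |v_p − v₁| = 0.2836 km/s.
Circular speed at r₂: v₂ = √(μ/r₂) = 0.2868 km/s.
Transfer-orbit speed at r₂: v_a = √[μ(2/r₂ − 1/a_t)] = 0.1312 km/s.
Second burn Δv₂ = |v₂ − v_a| = 0.1556 km/s.
Total Δv = Δv₁ + Δv₂ = 0.4392 km/s.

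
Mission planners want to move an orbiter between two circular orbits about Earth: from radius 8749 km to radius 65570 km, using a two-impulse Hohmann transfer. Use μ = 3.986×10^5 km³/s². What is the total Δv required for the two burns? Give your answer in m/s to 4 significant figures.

Transfer-ellipse semi-major axis a_t = (r₁ + r₂)/2 = (8749 + 65570)/2 = 37159.5 km.
Circular speed at r₁: v₁ = √(μ/r₁) = √(3.986×10^5/8749) = 6.7498 km/s.
Transfer-orbit speed at r₁ (v² = μ(2/r − 1/a)): v_p = √[μ(2/r₁ − 1/a_t)] = 8.9662 km/s.
First burn Δv₁ = |v_p − v₁| = 2.2164 km/s.
Circular speed at r₂: v₂ = √(μ/r₂) = 2.4656 km/s.
Transfer-orbit speed at r₂: v_a = √[μ(2/r₂ − 1/a_t)] = 1.1964 km/s.
Second burn Δv₂ = |v₂ − v_a| = 1.2692 km/s.
Total Δv = Δv₁ + Δv₂ = 3.486 km/s.

Δv = 3486 m/s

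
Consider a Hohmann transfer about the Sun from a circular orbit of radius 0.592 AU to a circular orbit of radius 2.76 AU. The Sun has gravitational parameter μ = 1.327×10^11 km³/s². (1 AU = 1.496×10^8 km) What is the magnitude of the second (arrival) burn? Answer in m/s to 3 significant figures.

Δv₂ = 7270 m/s

In km: r₁ = 0.592 × 1.496×10^8 = 8.85632×10^7 km; r₂ = 2.76 × 1.496×10^8 = 4.12896×10^8 km.
The Hohmann ellipse has a_t = (r₁ + r₂)/2 = 2.507296×10^8 km.
Circular speed at r = 4.12896×10^8 km: v_c = √(μ/r) = 17.9273 km/s.
Transfer-orbit speed at the same r (vis-viva, a = a_t): v_t = √[μ(2/r − 1/a_t)] = 10.6546 km/s.
Δv₂ = |v_t − v_c| = |10.6546 − 17.9273| = 7.273 km/s.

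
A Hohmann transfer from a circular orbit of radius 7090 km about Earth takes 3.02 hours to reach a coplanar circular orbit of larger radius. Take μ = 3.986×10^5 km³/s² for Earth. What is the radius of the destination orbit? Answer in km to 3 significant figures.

r₂ = 26600 km

Transfer time t = 3.02 hours = 10872 s, and t = π√(a_t³/μ).
So a_t = (μ t²/π²)^(1/3) = (3.986×10^5 × (10872)² / π²)^(1/3) = 16838 km.
Since a_t = (r₁ + r₂)/2, r₂ = 2a_t − r₁ = 2×16838 − 7090 = 26586 km.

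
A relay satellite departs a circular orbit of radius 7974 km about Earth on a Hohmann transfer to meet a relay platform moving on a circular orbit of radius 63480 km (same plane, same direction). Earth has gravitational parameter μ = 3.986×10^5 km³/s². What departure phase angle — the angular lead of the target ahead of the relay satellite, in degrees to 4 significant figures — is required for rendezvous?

φ = 104.0°

Semi-major axis of the transfer orbit: a_t = (7974 + 63480)/2 = 35727 km.
Transfer time t = π√(a_t³/μ) = 33603 s.
Target angular speed ω₂ = √(μ/r₂³) = 3.9474×10^-5 rad/s.
Angle swept by the target during transfer: ω₂·t = 1.3264 rad = 76.00°.
Arrival is 180° from departure on the ellipse, so φ = 180° − 76.00° = 104.0°.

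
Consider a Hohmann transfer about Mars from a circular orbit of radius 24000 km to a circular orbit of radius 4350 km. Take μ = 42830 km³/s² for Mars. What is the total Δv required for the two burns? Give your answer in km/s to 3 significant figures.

Δv = 1.54 km/s

Semi-major axis of the transfer orbit: a_t = (24000 + 4350)/2 = 14175 km.
Circular speed at r₁: v₁ = √(μ/r₁) = √(42830/24000) = 1.33588 km/s.
On the transfer ellipse at r₁, vis-viva gives v_a = √[μ(2/r₁ − 1/a_t)] = 0.740034 km/s.
First burn Δv₁ = |v_a − v₁| = 0.5958 km/s.
At r₂, v₂ = √(μ/r₂) = 3.1378 km/s.
Transfer-orbit speed at r₂: v_p = √[μ(2/r₂ − 1/a_t)] = 4.0829 km/s.
Second burn Δv₂ = |v₂ − v_p| = 0.9451 km/s.
Total Δv = Δv₁ + Δv₂ = 1.541 km/s.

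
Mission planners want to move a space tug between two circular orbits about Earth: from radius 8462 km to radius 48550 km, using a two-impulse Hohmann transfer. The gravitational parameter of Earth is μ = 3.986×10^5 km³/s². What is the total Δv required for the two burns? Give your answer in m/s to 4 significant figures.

Δv = 3398 m/s

Semi-major axis of the transfer orbit: a_t = (8462 + 48550)/2 = 28506 km.
At r₁ the circular-orbit speed is v₁ = √(μ/r₁) = 6.863 km/s.
Transfer-orbit speed at r₁ (v² = μ(2/r − 1/a)): v_p = √[μ(2/r₁ − 1/a_t)] = 8.957 km/s.
First burn Δv₁ = |v_p − v₁| = 2.094 km/s.
Circular speed at r₂: v₂ = √(μ/r₂) = 2.865 km/s.
Transfer-orbit speed at r₂: v_a = √[μ(2/r₂ − 1/a_t)] = 1.561 km/s.
Second burn Δv₂ = |v₂ − v_a| = 1.304 km/s.
Total Δv = Δv₁ + Δv₂ = 3.398 km/s.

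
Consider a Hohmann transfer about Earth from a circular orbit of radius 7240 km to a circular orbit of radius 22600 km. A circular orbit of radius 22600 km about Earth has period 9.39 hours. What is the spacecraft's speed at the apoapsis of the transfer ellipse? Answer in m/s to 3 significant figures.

v = 2930 m/s

From Kepler's third law T² = 4π²r³/μ at r = 22600 km, T = 9.39 hours = 9.39 × 3600 s = 33804 s: μ = 4π²r³/T² = 3.98794×10^5 km³/s².
The Hohmann ellipse has a_t = (r₁ + r₂)/2 = 14920 km.
At apoapsis, r = 22600 km.
Vis-viva: v = √[μ(2/r − 1/a_t)] = √[3.98794×10^5 × (2/22600 − 1/14920)] = 2.926 km/s.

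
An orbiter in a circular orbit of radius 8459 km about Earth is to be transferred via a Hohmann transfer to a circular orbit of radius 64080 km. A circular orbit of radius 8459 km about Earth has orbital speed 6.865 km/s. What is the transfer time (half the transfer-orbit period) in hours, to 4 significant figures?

t = 9.547 hours

From the circular-orbit relation v² = μ/r at r = 8459 km: μ = v²r = (6.865)² × 8459 = 3.98658×10^5 km³/s².
The Hohmann ellipse has a_t = (r₁ + r₂)/2 = 36269.5 km.
Transfer time t = π√(a_t³/μ) = π√((36269.5)³ / 3.98658×10^5) = 34370 s.
Converting: 34370 s ÷ 3600 s/hour = 9.547 hours.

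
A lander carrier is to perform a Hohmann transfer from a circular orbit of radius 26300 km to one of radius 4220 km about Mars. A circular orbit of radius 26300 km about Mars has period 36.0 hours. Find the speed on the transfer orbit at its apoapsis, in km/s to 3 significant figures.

v = 0.671 km/s

From Kepler's third law T² = 4π²r³/μ at r = 26300 km, T = 36.0 hours = 36.0 × 3600 s = 1.296×10^5 s: μ = 4π²r³/T² = 42758.0 km³/s².
The Hohmann ellipse has a_t = (r₁ + r₂)/2 = 15260 km.
At apoapsis, r = 26300 km.
Applying v² = μ(2/r − 1/a_t): v = 0.6705 km/s.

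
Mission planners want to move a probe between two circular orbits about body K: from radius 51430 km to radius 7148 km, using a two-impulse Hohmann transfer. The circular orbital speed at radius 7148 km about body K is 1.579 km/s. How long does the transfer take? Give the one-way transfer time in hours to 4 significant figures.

t = 32.77 hours

From the circular-orbit relation v² = μ/r at r = 7148 km: μ = v²r = (1.579)² × 7148 = 17821.7 km³/s².
The Hohmann ellipse has a_t = (r₁ + r₂)/2 = 29289 km.
Half the transfer-orbit period gives t = π√(a_t³/μ) = 1.1796×10^5 s.
Converting: 1.1796×10^5 s ÷ 3600 s/hour = 32.77 hours.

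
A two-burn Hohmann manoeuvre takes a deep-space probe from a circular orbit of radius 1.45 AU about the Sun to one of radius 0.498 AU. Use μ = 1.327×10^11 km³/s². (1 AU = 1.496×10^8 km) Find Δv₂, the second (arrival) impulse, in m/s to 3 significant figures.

Δv₂ = 9290 m/s

In km: r₁ = 1.45 × 1.496×10^8 = 2.1692×10^8 km; r₂ = 0.498 × 1.496×10^8 = 7.45008×10^7 km.
Transfer-ellipse semi-major axis a_t = (r₁ + r₂)/2 = (2.1692×10^8 + 7.45008×10^7)/2 = 1.457104×10^8 km.
Circular speed at r = 7.45008×10^7 km: v_c = √(μ/r) = 42.20 km/s.
Vis-viva on the transfer ellipse at r = 7.45008×10^7 km gives v_t = √[μ(2/r − 1/a_t)] = 51.49 km/s.
Δv₂ = |v_t − v_c| = |51.49 − 42.20| = 9.290 km/s.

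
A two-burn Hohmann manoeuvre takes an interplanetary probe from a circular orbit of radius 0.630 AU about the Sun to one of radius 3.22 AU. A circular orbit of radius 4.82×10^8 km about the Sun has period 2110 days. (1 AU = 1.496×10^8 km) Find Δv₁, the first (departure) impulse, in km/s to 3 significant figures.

From Kepler's third law T² = 4π²r³/μ at r = 4.82×10^8 km, T = 2110 days = 2110 × 86400 s = 1.82304×10^8 s: μ = 4π²r³/T² = 1.33017×10^11 km³/s².
In km: r₁ = 0.630 × 1.496×10^8 = 9.4248×10^7 km; r₂ = 3.22 × 1.496×10^8 = 4.81712×10^8 km.
The Hohmann ellipse has a_t = (r₁ + r₂)/2 = 2.8798×10^8 km.
On the circular orbit at r = 9.4248×10^7 km, v_c = √(μ/r) = 37.57 km/s.
Transfer-orbit speed at the same r (vis-viva, a = a_t): v_t = √[μ(2/r − 1/a_t)] = 48.59 km/s.
Δv₁ = |v_t − v_c| = |48.59 − 37.57| = 11.02 km/s.

Δv₁ = 11.0 km/s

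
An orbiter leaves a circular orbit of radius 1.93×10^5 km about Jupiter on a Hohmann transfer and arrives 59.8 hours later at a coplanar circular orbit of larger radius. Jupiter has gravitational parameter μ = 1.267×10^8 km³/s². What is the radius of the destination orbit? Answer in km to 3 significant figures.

r₂ = 1.49×10^6 km

Transfer time t = 59.8 hours = 2.1528×10^5 s, and t = π√(a_t³/μ).
So a_t = (μ t²/π²)^(1/3) = (1.267×10^8 × (2.1528×10^5)² / π²)^(1/3) = 8.4106×10^5 km.
Since a_t = (r₁ + r₂)/2, r₂ = 2a_t − r₁ = 2×8.4106×10^5 − 1.930×10^5 = 1.48912×10^6 km.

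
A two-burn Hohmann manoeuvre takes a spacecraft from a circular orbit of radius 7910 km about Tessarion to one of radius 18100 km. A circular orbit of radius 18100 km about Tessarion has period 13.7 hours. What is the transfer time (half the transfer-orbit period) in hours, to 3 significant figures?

From Kepler's third law T² = 4π²r³/μ at r = 18100 km, T = 13.7 hours = 13.7 × 3600 s = 49320 s: μ = 4π²r³/T² = 96238.6 km³/s².
The Hohmann ellipse has a_t = (r₁ + r₂)/2 = 13005 km.
By Kepler's third law the transfer-orbit period is T = 2π√(a_t³/μ), so t = T/2 = 15020 s.
Converting: 15020 s ÷ 3600 s/hour = 4.17 hours.

t = 4.17 hours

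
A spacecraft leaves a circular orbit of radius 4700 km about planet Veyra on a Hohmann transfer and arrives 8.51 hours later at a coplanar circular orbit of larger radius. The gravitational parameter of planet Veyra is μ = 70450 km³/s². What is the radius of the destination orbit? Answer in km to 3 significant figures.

r₂ = 33000 km

Transfer time t = 8.51 hours = 30636 s, and t = π√(a_t³/μ).
So a_t = (μ t²/π²)^(1/3) = (70450 × (30636)² / π²)^(1/3) = 18852 km.
Since a_t = (r₁ + r₂)/2, r₂ = 2a_t − r₁ = 2×18852 − 4700 = 33004 km.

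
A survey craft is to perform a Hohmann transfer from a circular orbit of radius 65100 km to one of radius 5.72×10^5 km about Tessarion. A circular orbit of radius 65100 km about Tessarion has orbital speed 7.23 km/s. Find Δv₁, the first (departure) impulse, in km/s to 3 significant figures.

From the circular-orbit relation v² = μ/r at r = 65100 km: μ = v²r = (7.23)² × 65100 = 3.40297×10^6 km³/s².
The Hohmann ellipse has a_t = (r₁ + r₂)/2 = 3.1855×10^5 km.
Circular speed at r = 65100 km: v_c = √(μ/r) = 7.230 km/s.
Vis-viva on the transfer ellipse at r = 65100 km gives v_t = √[μ(2/r − 1/a_t)] = 9.688 km/s.
Δv₁ = |v_t − v_c| = |9.688 − 7.230| = 2.458 km/s.

Δv₁ = 2.46 km/s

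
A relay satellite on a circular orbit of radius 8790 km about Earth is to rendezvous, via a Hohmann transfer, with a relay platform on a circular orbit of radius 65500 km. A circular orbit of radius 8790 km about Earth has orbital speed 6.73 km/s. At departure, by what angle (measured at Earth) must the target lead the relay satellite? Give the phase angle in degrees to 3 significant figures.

From the circular-orbit relation v² = μ/r at r = 8790 km: μ = v²r = (6.73)² × 8790 = 3.98125×10^5 km³/s².
The Hohmann ellipse has a_t = (r₁ + r₂)/2 = 37145 km.
Transfer time t = π√(a_t³/μ) = 35644 s.
Target angular speed ω₂ = √(μ/r₂³) = 3.7640×10^-5 rad/s.
Angle swept by the target during transfer: ω₂·t = 1.3416 rad = 76.87°.
The relay satellite traverses 180° on the transfer ellipse, so the target must lead by 180° − 76.87° = 103°.

φ = 103°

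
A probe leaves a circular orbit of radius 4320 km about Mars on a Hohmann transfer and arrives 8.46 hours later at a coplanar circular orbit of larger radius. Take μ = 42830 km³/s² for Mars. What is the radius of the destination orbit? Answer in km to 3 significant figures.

Transfer time t = 8.46 hours = 30456 s, and t = π√(a_t³/μ).
So a_t = (μ t²/π²)^(1/3) = (42830 × (30456)² / π²)^(1/3) = 15907 km.
Since a_t = (r₁ + r₂)/2, r₂ = 2a_t − r₁ = 2×15907 − 4320 = 27494 km.

r₂ = 27500 km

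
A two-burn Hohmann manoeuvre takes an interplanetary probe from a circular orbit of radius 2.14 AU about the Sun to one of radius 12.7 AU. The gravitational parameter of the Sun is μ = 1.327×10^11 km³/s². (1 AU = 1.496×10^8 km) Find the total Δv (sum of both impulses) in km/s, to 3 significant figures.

In km: r₁ = 2.14 × 1.496×10^8 = 3.20144×10^8 km; r₂ = 12.7 × 1.496×10^8 = 1.89992×10^9 km.
The Hohmann ellipse has a_t = (r₁ + r₂)/2 = 1.110032×10^9 km.
At r₁ the circular-orbit speed is v₁ = √(μ/r₁) = 20.3593 km/s.
Transfer-orbit speed at r₁ (vis-viva equation): v_p = √[μ(2/r₁ − 1/a_t)] = 26.6356 km/s.
First burn Δv₁ = |v_p − v₁| = 6.2763 km/s.
At r₂, v₂ = √(μ/r₂) = 8.3573 km/s.
Transfer-orbit speed at r₂: v_a = √[μ(2/r₂ − 1/a_t)] = 4.4882 km/s.
Second burn Δv₂ = |v₂ − v_a| = 3.8691 km/s.
Δv = Δv₁ + Δv₂ = 6.2763 + 3.8691 = 10.15 km/s.

Δv = 10.1 km/s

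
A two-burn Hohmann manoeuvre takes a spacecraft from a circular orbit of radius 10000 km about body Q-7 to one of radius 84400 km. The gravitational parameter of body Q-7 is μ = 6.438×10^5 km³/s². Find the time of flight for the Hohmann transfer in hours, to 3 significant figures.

Semi-major axis of the transfer orbit: a_t = (10000 + 84400)/2 = 47200 km.
Half the transfer-orbit period gives t = π√(a_t³/μ) = 40150 s.
Converting: 40150 s ÷ 3600 s/hour = 11.2 hours.

t = 11.2 hours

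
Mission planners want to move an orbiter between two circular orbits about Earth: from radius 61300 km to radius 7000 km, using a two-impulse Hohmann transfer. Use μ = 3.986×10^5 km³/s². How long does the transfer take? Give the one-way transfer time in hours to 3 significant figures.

t = 8.72 hours

Transfer-ellipse semi-major axis a_t = (r₁ + r₂)/2 = (61300 + 7000)/2 = 34150 km.
Half the transfer-orbit period gives t = π√(a_t³/μ) = 31400 s.
Converting: 31400 s ÷ 3600 s/hour = 8.72 hours.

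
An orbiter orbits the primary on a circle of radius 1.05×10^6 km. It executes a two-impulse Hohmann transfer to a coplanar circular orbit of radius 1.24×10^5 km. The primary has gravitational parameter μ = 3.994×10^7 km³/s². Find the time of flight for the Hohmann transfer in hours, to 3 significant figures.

t = 62.1 hours

Semi-major axis of the transfer orbit: a_t = (1.050×10^6 + 1.240×10^5)/2 = 5.870×10^5 km.
Half the transfer-orbit period gives t = π√(a_t³/μ) = 2.236×10^5 s.
Converting: 2.236×10^5 s ÷ 3600 s/hour = 62.1 hours.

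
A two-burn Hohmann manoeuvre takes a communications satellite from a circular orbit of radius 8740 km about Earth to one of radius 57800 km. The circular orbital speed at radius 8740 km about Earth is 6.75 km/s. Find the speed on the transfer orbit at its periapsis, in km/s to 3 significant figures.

From the circular-orbit relation v² = μ/r at r = 8740 km: μ = v²r = (6.75)² × 8740 = 3.98216×10^5 km³/s².
Semi-major axis of the transfer orbit: a_t = (8740 + 57800)/2 = 33270 km.
At periapsis, r = 8740 km.
From the vis-viva equation, v = √[μ(2/r − 1/a_t)] = 8.897 km/s.

v = 8.90 km/s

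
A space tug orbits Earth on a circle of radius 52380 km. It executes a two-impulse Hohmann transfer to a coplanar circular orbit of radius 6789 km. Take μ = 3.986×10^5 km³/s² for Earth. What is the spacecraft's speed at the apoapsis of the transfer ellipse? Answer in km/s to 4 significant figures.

Transfer-ellipse semi-major axis a_t = (r₁ + r₂)/2 = (52380 + 6789)/2 = 29584.5 km.
The apoapsis of the transfer ellipse is at r = 52380 km.
From the vis-viva equation, v = √[μ(2/r − 1/a_t)] = 1.321 km/s.

v = 1.321 km/s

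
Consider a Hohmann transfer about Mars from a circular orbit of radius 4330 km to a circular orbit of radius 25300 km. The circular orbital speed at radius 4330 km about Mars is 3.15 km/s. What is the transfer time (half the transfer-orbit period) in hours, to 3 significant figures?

t = 7.59 hours

From the circular-orbit relation v² = μ/r at r = 4330 km: μ = v²r = (3.15)² × 4330 = 42964.4 km³/s².
The Hohmann ellipse has a_t = (r₁ + r₂)/2 = 14815 km.
Half the transfer-orbit period gives t = π√(a_t³/μ) = 27330 s.
Converting: 27330 s ÷ 3600 s/hour = 7.59 hours.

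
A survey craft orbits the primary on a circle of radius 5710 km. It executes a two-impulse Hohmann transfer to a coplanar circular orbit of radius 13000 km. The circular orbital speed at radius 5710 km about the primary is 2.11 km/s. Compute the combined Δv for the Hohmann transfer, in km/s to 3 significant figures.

Δv = 0.683 km/s

From the circular-orbit relation v² = μ/r at r = 5710 km: μ = v²r = (2.11)² × 5710 = 25421.5 km³/s².
Semi-major axis of the transfer orbit: a_t = (5710 + 13000)/2 = 9355 km.
At r₁ the circular-orbit speed is v₁ = √(μ/r₁) = 2.1100 km/s.
Transfer-orbit speed at r₁ (vis-viva): v_p = √[μ(2/r₁ − 1/a_t)] = 2.4873 km/s.
First burn Δv₁ = |v_p − v₁| = 0.3773 km/s.
Circular speed at r₂: v₂ = √(μ/r₂) = 1.3984 km/s.
Transfer-orbit speed at r₂: v_a = √[μ(2/r₂ − 1/a_t)] = 1.0925 km/s.
Second burn Δv₂ = |v₂ − v_a| = 0.3059 km/s.
Δv = Δv₁ + Δv₂ = 0.3773 + 0.3059 = 0.6832 km/s.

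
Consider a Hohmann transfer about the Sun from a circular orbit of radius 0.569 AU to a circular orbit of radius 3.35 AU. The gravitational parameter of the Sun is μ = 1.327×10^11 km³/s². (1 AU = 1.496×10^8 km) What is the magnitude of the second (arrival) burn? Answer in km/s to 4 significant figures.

In km: r₁ = 0.569 × 1.496×10^8 = 8.51224×10^7 km; r₂ = 3.35 × 1.496×10^8 = 5.0116×10^8 km.
The Hohmann ellipse has a_t = (r₁ + r₂)/2 = 2.931412×10^8 km.
On the circular orbit at r = 5.0116×10^8 km, v_c = √(μ/r) = 16.2722 km/s.
Transfer-orbit speed at the same r (vis-viva, a = a_t): v_t = √[μ(2/r − 1/a_t)] = 8.76861 km/s.
Δv₂ = |v_t − v_c| = |8.76861 − 16.2722| = 7.504 km/s.

Δv₂ = 7.504 km/s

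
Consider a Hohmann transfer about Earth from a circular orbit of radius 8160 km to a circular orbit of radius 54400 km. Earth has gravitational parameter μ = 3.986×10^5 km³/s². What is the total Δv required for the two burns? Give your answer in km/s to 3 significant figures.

Semi-major axis of the transfer orbit: a_t = (8160 + 54400)/2 = 31280 km.
Circular speed at r₁: v₁ = √(μ/r₁) = √(3.986×10^5/8160) = 6.989 km/s.
Transfer-orbit speed at r₁ (vis-viva equation): v_p = √[μ(2/r₁ − 1/a_t)] = 9.217 km/s.
First burn Δv₁ = |v_p − v₁| = 2.228 km/s.
At r₂, v₂ = √(μ/r₂) = 2.707 km/s.
Transfer-orbit speed at r₂: v_a = √[μ(2/r₂ − 1/a_t)] = 1.383 km/s.
Second burn Δv₂ = |v₂ − v_a| = 1.324 km/s.
Δv = Δv₁ + Δv₂ = 2.228 + 1.324 = 3.552 km/s.

Δv = 3.55 km/s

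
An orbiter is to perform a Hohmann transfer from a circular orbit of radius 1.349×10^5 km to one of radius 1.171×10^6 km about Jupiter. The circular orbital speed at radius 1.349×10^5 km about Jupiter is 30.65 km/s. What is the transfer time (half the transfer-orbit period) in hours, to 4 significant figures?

t = 40.90 hours

From the circular-orbit relation v² = μ/r at r = 1.349×10^5 km: μ = v²r = (30.65)² × 1.349×10^5 = 1.26728×10^8 km³/s².
Transfer-ellipse semi-major axis a_t = (r₁ + r₂)/2 = (1.349×10^5 + 1.171×10^6)/2 = 6.5295×10^5 km.
By Kepler's third law the transfer-orbit period is T = 2π√(a_t³/μ), so t = T/2 = 1.4724×10^5 s.
Converting: 1.4724×10^5 s ÷ 3600 s/hour = 40.90 hours.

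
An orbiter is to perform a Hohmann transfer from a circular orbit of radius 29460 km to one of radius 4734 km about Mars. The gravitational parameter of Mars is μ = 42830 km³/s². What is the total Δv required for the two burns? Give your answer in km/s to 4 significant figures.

Δv = 1.512 km/s

Semi-major axis of the transfer orbit: a_t = (29460 + 4734)/2 = 17097 km.
At r₁ the circular-orbit speed is v₁ = √(μ/r₁) = 1.2058 km/s.
On the transfer ellipse at r₁, vis-viva gives v_a = √[μ(2/r₁ − 1/a_t)] = 0.63447 km/s.
First burn Δv₁ = |v_a − v₁| = 0.5713 km/s.
Circular speed at r₂: v₂ = √(μ/r₂) = 3.0079 km/s.
Transfer-orbit speed at r₂: v_p = √[μ(2/r₂ − 1/a_t)] = 3.9484 km/s.
Second burn Δv₂ = |v₂ − v_p| = 0.9405 km/s.
Total Δv = Δv₁ + Δv₂ = 1.512 km/s.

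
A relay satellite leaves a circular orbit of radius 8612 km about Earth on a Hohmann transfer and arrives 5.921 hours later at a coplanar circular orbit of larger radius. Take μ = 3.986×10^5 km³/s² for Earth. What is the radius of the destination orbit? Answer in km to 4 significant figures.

r₂ = 44140 km

Transfer time t = 5.921 hours = 21315.6 s, and t = π√(a_t³/μ).
So a_t = (μ t²/π²)^(1/3) = (3.986×10^5 × (21315.6)² / π²)^(1/3) = 26376 km.
Since a_t = (r₁ + r₂)/2, r₂ = 2a_t − r₁ = 2×26376 − 8612 = 44140 km.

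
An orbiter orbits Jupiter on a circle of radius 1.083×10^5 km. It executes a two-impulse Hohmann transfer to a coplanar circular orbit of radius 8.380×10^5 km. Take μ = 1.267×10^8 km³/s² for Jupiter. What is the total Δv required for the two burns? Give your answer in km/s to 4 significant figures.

Δv = 17.73 km/s

The Hohmann ellipse has a_t = (r₁ + r₂)/2 = 4.7315×10^5 km.
Circular speed at r₁: v₁ = √(μ/r₁) = √(1.267×10^8/1.083×10^5) = 34.20 km/s.
Transfer-orbit speed at r₁ (vis-viva equation): v_p = √[μ(2/r₁ − 1/a_t)] = 45.52 km/s.
First burn Δv₁ = |v_p − v₁| = 11.32 km/s.
Circular speed at r₂: v₂ = √(μ/r₂) = 12.296 km/s.
Transfer-orbit speed at r₂: v_a = √[μ(2/r₂ − 1/a_t)] = 5.8828 km/s.
Second burn Δv₂ = |v₂ − v_a| = 6.413 km/s.
Total Δv = Δv₁ + Δv₂ = 17.73 km/s.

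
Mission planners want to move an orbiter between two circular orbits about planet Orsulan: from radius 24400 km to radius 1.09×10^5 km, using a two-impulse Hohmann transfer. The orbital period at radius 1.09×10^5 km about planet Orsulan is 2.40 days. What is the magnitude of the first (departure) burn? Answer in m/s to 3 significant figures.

From Kepler's third law T² = 4π²r³/μ at r = 1.09×10^5 km, T = 2.40 days = 2.40 × 86400 s = 2.0736×10^5 s: μ = 4π²r³/T² = 1.18902×10^6 km³/s².
Semi-major axis of the transfer orbit: a_t = (24400 + 1.090×10^5)/2 = 66700 km.
On the circular orbit at r = 24400 km, v_c = √(μ/r) = 6.981 km/s.
Transfer-orbit speed at the same r (vis-viva, a = a_t): v_t = √[μ(2/r − 1/a_t)] = 8.924 km/s.
Δv₁ = |v_t − v_c| = |8.924 − 6.981| = 1.943 km/s.

Δv₁ = 1940 m/s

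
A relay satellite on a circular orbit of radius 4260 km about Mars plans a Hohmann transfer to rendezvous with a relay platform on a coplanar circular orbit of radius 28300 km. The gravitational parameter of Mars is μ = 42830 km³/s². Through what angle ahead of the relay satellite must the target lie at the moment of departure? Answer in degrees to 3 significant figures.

Semi-major axis of the transfer orbit: a_t = (4260 + 28300)/2 = 16280 km.
The half-period of the transfer ellipse is t = π√(a_t³/μ) = 31532 s.
Target angular speed ω₂ = √(μ/r₂³) = 4.3470×10^-5 rad/s.
Angle swept by the target during transfer: ω₂·t = 1.3707 rad = 78.54°.
The relay satellite traverses 180° on the transfer ellipse, so the target must lead by 180° − 78.54° = 101°.

φ = 101°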